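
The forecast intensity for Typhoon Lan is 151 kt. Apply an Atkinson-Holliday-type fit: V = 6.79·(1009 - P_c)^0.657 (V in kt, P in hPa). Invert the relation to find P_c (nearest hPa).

897 hPa

ΔP = (V / 6.79)^(1/0.657) = (151/6.79)^1.522.
151/6.79 = 22.239; 22.239^1.522 ≈ 112.30 hPa.
P_c = 1009 − 112.30 = 896.70 ≈ 897 hPa.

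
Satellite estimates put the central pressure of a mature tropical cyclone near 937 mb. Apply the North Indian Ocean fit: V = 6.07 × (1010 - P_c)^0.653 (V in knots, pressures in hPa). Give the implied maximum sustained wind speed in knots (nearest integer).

100 kt

ΔP = 1010 − 937 = 73 mb.
73^0.653 ≈ 16.472.
V ≈ 6.07 × 16.472 ≈ 100.0 kt.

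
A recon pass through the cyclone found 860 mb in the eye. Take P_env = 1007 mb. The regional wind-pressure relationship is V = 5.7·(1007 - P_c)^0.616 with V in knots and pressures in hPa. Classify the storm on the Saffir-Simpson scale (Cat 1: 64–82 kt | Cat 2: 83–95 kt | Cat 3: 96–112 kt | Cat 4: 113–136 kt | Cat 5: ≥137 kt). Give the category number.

ΔP = 1007 − 860 = 147 mb.
V ≈ 5.7 × 147^0.616 = 5.7 × 21.63 ≈ 123 kt.
123 kt falls in the Category 4 band.

4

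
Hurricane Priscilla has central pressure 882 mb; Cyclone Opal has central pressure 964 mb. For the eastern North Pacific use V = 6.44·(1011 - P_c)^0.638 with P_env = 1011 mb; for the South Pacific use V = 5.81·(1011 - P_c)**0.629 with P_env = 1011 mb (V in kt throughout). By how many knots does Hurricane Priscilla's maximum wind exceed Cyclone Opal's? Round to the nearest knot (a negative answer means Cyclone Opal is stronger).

78 kt

Hurricane Priscilla: ΔP = 129; V ≈ 6.44 × 129^0.638 ≈ 143.03 kt.
Cyclone Opal: ΔP = 47; V ≈ 5.81 × 47^0.629 ≈ 65.45 kt.
Difference ≈ 143.03 − 65.45 = 77.58 → 78 kt.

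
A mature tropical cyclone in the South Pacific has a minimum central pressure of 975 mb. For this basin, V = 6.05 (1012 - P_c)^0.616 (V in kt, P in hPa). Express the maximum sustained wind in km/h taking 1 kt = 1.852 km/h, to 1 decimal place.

103.6 km/h

ΔP = 1012 − 975 = 37 mb.
V ≈ 6.05 × 37^0.616 = 6.05 × 9.247 ≈ 55.946 kt.
55.946 × 1.852 ≈ 103.61 km/h → 103.6 km/h.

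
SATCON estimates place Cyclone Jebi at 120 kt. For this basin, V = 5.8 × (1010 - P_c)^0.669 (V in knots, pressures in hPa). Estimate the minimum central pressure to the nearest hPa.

917 hPa

ΔP = (V / 5.8)^(1/0.669) = (120/5.8)^1.495.
120/5.8 = 20.690; 20.690^1.495 ≈ 92.63 hPa.
P_c = 1010 − 92.63 = 917.37 ≈ 917 hPa.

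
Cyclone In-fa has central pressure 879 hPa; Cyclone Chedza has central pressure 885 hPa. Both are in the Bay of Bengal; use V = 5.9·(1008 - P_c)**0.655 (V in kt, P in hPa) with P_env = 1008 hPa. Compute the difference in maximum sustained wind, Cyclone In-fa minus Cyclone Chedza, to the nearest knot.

Cyclone In-fa: ΔP = 129; V ≈ 5.9 × 129^0.655 ≈ 142.33 kt.
Cyclone Chedza: ΔP = 123; V ≈ 5.9 × 123^0.655 ≈ 137.96 kt.
Difference ≈ 142.33 − 137.96 = 4.37 → 4 kt.

4 kt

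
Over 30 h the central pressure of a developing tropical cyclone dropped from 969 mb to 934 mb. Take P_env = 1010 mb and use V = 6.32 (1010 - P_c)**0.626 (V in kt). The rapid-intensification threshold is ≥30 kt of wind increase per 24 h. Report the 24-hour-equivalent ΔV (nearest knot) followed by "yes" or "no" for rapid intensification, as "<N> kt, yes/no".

V₁: ΔP = 41, V ≈ 6.32 × 41^0.626 ≈ 64.61 kt.
V₂: ΔP = 76, V ≈ 6.32 × 76^0.626 ≈ 95.08 kt.
ΔV over 30 h = 30.47 kt → 24 h equivalent = 30.47 × 24/30 ≈ 24.38 kt.
24 kt < 30 kt ⇒ not rapid intensification.

24 kt, no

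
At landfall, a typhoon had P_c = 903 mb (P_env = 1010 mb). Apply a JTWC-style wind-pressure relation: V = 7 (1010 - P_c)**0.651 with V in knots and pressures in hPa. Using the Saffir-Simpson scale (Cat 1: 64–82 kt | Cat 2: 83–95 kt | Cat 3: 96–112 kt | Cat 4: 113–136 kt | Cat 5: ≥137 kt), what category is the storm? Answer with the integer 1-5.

5

ΔP = 1010 − 903 = 107 mb.
V ≈ 7 × 107^0.651 = 7 × 20.95 ≈ 147 kt.
147 kt falls in the Category 5 band.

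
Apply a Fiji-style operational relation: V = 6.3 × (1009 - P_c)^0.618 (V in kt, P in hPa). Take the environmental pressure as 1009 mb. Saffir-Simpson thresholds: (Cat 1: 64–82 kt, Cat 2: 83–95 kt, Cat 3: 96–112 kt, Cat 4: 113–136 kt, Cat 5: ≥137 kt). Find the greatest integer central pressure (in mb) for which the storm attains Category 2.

Category 2 begins at V = 83 kt.
Required ΔP = (83/6.3)^(1/0.618) = 13.175^1.618 ≈ 64.84 mb.
P_c ≤ 1009 − 64.84 = 944.16, so the highest integer P_c is 944 mb.

944 mb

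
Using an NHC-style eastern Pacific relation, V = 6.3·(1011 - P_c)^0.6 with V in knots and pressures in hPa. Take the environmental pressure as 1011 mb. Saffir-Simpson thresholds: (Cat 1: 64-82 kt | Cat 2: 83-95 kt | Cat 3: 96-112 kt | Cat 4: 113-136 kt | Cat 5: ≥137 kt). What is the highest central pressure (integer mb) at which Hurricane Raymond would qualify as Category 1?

Category 1 begins at V = 64 kt.
Required ΔP = (64/6.3)^(1/0.6) = 10.159^1.667 ≈ 47.65 mb.
P_c ≤ 1011 − 47.65 = 963.35, so the highest integer P_c is 963 mb.

963 mb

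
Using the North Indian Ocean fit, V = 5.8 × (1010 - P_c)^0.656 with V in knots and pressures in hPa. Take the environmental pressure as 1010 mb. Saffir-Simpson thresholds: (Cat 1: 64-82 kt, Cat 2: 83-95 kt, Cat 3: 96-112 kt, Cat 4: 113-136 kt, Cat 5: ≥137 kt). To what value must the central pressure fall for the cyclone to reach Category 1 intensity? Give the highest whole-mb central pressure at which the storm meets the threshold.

971 mb

Category 1 begins at V = 64 kt.
Required ΔP = (64/5.8)^(1/0.656) = 11.034^1.524 ≈ 38.87 mb.
P_c ≤ 1010 − 38.87 = 971.13, so the highest integer P_c is 971 mb.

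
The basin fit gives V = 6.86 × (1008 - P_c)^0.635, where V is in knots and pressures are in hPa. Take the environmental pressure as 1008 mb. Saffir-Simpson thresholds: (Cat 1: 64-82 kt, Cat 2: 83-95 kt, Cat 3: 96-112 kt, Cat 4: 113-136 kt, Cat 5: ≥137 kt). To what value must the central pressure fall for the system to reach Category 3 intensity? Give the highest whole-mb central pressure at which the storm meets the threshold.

944 mb

Category 3 begins at V = 96 kt.
Required ΔP = (96/6.86)^(1/0.635) = 13.994^1.575 ≈ 63.77 mb.
P_c ≤ 1008 − 63.77 = 944.23, so the highest integer P_c is 944 mb.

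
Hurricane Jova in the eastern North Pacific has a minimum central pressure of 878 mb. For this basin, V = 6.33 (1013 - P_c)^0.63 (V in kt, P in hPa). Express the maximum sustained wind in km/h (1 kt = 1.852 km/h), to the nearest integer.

ΔP = 1013 − 878 = 135 mb.
V ≈ 6.33 × 135^0.63 = 6.33 × 21.984 ≈ 139.160 kt.
139.160 × 1.852 ≈ 257.72 km/h → 258 km/h.

258 km/h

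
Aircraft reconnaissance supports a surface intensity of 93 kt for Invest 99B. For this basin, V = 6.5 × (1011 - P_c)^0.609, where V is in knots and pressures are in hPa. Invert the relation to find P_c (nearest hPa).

ΔP = (V / 6.5)^(1/0.609) = (93/6.5)^1.642.
93/6.5 = 14.308; 14.308^1.642 ≈ 78.97 hPa.
P_c = 1011 − 78.97 = 932.03 ≈ 932 hPa.

932 hPa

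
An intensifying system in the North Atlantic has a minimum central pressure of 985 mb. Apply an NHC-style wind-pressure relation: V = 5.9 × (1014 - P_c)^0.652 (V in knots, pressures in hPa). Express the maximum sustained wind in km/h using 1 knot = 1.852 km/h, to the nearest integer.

98 km/h

ΔP = 1014 − 985 = 29 mb.
V ≈ 5.9 × 29^0.652 = 5.9 × 8.984 ≈ 53.007 kt.
53.007 × 1.852 ≈ 98.17 km/h → 98 km/h.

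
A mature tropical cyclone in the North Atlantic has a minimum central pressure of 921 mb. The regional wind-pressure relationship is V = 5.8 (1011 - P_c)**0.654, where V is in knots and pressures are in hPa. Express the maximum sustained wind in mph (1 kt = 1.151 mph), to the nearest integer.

127 mph

ΔP = 1011 − 921 = 90 mb.
V ≈ 5.8 × 90^0.654 = 5.8 × 18.970 ≈ 110.028 kt.
110.028 × 1.151 ≈ 126.64 mph → 127 mph.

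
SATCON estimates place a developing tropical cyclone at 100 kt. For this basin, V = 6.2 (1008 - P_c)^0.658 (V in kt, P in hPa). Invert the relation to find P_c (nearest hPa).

940 hPa

ΔP = (V / 6.2)^(1/0.658) = (100/6.2)^1.520.
100/6.2 = 16.129; 16.129^1.520 ≈ 68.43 hPa.
P_c = 1008 − 68.43 = 939.57 ≈ 940 hPa.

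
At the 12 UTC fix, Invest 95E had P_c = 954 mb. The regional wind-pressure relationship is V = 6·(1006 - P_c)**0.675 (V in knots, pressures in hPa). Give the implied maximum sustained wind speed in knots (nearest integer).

ΔP = 1006 − 954 = 52 mb.
52^0.675 ≈ 14.398.
V ≈ 6 × 14.398 ≈ 86.4 kt.

86 kt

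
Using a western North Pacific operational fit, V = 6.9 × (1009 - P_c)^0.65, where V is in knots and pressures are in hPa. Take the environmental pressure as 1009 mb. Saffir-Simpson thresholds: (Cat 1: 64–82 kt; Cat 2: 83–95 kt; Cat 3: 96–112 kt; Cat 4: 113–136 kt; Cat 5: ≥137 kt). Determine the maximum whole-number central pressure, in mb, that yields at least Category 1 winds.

978 mb

Category 1 begins at V = 64 kt.
Required ΔP = (64/6.9)^(1/0.65) = 9.275^1.538 ≈ 30.78 mb.
P_c ≤ 1009 − 30.78 = 978.22, so the highest integer P_c is 978 mb.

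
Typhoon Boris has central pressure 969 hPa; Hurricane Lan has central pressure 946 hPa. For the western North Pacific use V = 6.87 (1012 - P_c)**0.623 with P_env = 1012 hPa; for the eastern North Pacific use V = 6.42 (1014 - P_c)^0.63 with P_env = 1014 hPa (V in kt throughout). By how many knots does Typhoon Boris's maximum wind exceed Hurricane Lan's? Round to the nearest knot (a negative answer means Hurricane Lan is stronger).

-20 kt

Typhoon Boris: ΔP = 43; V ≈ 6.87 × 43^0.623 ≈ 71.55 kt.
Hurricane Lan: ΔP = 68; V ≈ 6.42 × 68^0.63 ≈ 91.63 kt.
Difference ≈ 71.55 − 91.63 = -20.08 → -20 kt.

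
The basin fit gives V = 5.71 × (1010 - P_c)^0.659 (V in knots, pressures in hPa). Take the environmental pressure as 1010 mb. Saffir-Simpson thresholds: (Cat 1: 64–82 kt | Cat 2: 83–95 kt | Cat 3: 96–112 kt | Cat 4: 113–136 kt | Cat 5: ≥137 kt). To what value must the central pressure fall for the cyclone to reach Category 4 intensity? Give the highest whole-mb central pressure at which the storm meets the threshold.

Category 4 begins at V = 113 kt.
Required ΔP = (113/5.71)^(1/0.659) = 19.790^1.517 ≈ 92.74 mb.
P_c ≤ 1010 − 92.74 = 917.26, so the highest integer P_c is 917 mb.

917 mb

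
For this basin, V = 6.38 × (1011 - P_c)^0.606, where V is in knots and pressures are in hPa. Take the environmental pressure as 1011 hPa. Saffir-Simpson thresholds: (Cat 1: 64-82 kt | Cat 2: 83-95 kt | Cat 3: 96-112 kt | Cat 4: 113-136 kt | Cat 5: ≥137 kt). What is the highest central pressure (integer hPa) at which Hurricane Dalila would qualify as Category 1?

966 hPa

Category 1 begins at V = 64 kt.
Required ΔP = (64/6.38)^(1/0.606) = 10.031^1.650 ≈ 44.92 hPa.
P_c ≤ 1011 − 44.92 = 966.08, so the highest integer P_c is 966 hPa.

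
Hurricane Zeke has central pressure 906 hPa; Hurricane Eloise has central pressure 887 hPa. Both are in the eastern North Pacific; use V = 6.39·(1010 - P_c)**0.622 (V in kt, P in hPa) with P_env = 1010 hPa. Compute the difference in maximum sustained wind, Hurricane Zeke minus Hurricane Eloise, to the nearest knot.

Hurricane Zeke: ΔP = 104; V ≈ 6.39 × 104^0.622 ≈ 114.84 kt.
Hurricane Eloise: ΔP = 123; V ≈ 6.39 × 123^0.622 ≈ 127.47 kt.
Difference ≈ 114.84 − 127.47 = -12.63 → -13 kt.

-13 kt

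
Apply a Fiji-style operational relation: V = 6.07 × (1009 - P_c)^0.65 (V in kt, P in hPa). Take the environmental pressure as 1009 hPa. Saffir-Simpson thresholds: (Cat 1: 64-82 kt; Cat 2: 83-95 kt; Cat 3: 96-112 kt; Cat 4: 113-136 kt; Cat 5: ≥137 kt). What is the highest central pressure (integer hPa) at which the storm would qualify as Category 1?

971 hPa

Category 1 begins at V = 64 kt.
Required ΔP = (64/6.07)^(1/0.65) = 10.544^1.538 ≈ 37.48 hPa.
P_c ≤ 1009 − 37.48 = 971.52, so the highest integer P_c is 971 hPa.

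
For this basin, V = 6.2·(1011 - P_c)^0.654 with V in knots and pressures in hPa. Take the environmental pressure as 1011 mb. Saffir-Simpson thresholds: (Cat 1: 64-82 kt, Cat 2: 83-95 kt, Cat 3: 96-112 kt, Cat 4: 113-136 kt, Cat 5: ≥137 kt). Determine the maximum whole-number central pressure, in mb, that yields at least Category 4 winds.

Category 4 begins at V = 113 kt.
Required ΔP = (113/6.2)^(1/0.654) = 18.226^1.529 ≈ 84.66 mb.
P_c ≤ 1011 − 84.66 = 926.34, so the highest integer P_c is 926 mb.

926 mb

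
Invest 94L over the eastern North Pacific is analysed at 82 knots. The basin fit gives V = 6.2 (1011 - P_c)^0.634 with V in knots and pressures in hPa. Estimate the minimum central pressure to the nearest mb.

952 mb

ΔP = (V / 6.2)^(1/0.634) = (82/6.2)^1.577.
82/6.2 = 13.226; 13.226^1.577 ≈ 58.72 mb.
P_c = 1011 − 58.72 = 952.28 ≈ 952 mb.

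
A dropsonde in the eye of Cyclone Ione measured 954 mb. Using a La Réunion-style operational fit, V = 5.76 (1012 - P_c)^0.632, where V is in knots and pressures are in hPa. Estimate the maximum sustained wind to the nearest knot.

75 kt

ΔP = 1012 − 954 = 58 mb.
58^0.632 ≈ 13.016.
V ≈ 5.76 × 13.016 ≈ 75.0 kt.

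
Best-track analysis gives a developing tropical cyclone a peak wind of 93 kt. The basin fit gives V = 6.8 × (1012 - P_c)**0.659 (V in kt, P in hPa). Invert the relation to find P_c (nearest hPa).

959 hPa

ΔP = (V / 6.8)^(1/0.659) = (93/6.8)^1.517.
93/6.8 = 13.676; 13.676^1.517 ≈ 52.94 hPa.
P_c = 1012 − 52.94 = 959.06 ≈ 959 hPa.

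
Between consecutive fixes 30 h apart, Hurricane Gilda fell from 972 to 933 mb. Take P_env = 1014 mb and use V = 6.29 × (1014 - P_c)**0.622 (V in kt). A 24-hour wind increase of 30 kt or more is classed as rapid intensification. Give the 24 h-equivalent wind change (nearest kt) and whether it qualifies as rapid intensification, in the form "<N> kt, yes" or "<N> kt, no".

V₁: ΔP = 42, V ≈ 6.29 × 42^0.622 ≈ 64.31 kt.
V₂: ΔP = 81, V ≈ 6.29 × 81^0.622 ≈ 96.77 kt.
ΔV over 30 h = 32.46 kt → 24 h equivalent = 32.46 × 24/30 ≈ 25.97 kt.
26 kt < 30 kt ⇒ not rapid intensification.

26 kt, no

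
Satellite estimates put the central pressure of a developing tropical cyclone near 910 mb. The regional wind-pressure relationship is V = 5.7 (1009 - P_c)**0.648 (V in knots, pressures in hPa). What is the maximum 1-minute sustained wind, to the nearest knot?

ΔP = 1009 − 910 = 99 mb.
99^0.648 ≈ 19.641.
V ≈ 5.7 × 19.641 ≈ 112.0 kt.

112 kt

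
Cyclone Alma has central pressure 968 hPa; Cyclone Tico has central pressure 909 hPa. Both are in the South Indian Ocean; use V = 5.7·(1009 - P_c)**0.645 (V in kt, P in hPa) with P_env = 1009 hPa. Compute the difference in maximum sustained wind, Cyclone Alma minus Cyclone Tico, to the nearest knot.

Cyclone Alma: ΔP = 41; V ≈ 5.7 × 41^0.645 ≈ 62.53 kt.
Cyclone Tico: ΔP = 100; V ≈ 5.7 × 100^0.645 ≈ 111.14 kt.
Difference ≈ 62.53 − 111.14 = -48.61 → -49 kt.

-49 kt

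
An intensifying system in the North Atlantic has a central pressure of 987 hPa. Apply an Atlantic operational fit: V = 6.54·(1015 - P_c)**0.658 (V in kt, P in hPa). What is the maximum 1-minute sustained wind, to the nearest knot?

59 kt

ΔP = 1015 − 987 = 28 hPa.
28^0.658 ≈ 8.958.
V ≈ 6.54 × 8.958 ≈ 58.6 kt.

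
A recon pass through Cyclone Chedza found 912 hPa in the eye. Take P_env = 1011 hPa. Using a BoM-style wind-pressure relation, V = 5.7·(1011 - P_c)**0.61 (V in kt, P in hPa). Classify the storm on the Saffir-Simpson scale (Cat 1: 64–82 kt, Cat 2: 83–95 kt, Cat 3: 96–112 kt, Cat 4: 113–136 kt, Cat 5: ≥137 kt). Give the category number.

ΔP = 1011 − 912 = 99 hPa.
V ≈ 5.7 × 99^0.61 = 5.7 × 16.49 ≈ 94 kt.
94 kt falls in the Category 2 band.

2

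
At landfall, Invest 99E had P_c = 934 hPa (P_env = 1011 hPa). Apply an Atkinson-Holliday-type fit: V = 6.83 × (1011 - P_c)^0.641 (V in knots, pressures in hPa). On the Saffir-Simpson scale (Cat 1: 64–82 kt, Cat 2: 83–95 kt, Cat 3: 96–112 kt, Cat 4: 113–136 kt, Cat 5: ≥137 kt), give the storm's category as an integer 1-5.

3

ΔP = 1011 − 934 = 77 hPa.
V ≈ 6.83 × 77^0.641 = 6.83 × 16.19 ≈ 111 kt.
111 kt falls in the Category 3 band.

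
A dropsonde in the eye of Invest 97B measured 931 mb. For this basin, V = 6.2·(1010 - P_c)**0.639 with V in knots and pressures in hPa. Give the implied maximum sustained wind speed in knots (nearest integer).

101 kt

ΔP = 1010 − 931 = 79 mb.
79^0.639 ≈ 16.315.
V ≈ 6.2 × 16.315 ≈ 101.2 kt.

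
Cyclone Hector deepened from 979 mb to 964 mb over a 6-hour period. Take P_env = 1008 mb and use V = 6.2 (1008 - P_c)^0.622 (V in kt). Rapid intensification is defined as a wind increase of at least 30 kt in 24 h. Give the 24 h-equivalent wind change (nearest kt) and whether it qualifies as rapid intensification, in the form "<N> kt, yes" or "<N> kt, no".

V₁: ΔP = 29, V ≈ 6.2 × 29^0.622 ≈ 50.35 kt.
V₂: ΔP = 44, V ≈ 6.2 × 44^0.622 ≈ 65.26 kt.
ΔV over 6 h = 14.91 kt → 24 h equivalent = 14.91 × 24/6 ≈ 59.64 kt.
60 kt ≥ 30 kt ⇒ rapid intensification.

60 kt, yes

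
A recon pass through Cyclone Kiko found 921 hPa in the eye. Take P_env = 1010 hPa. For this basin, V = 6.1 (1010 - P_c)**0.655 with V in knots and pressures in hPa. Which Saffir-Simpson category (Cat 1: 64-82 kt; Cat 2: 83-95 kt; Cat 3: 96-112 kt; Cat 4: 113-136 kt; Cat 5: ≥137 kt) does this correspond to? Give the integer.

4

ΔP = 1010 − 921 = 89 hPa.
V ≈ 6.1 × 89^0.655 = 6.1 × 18.92 ≈ 115 kt.
115 kt falls in the Category 4 band.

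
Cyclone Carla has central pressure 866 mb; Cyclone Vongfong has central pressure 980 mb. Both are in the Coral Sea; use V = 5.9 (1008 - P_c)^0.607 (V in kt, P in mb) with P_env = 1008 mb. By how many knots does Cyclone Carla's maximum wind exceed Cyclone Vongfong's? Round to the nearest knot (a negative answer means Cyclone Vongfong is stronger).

75 kt

Cyclone Carla: ΔP = 142; V ≈ 5.9 × 142^0.607 ≈ 119.48 kt.
Cyclone Vongfong: ΔP = 28; V ≈ 5.9 × 28^0.607 ≈ 44.59 kt.
Difference ≈ 119.48 − 44.59 = 74.89 → 75 kt.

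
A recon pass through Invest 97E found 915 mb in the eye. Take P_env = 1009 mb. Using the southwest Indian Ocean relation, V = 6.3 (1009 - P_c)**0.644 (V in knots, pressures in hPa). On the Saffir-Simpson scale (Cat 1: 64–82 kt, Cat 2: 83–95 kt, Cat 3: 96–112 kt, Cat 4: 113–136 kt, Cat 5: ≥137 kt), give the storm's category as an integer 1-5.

ΔP = 1009 − 915 = 94 mb.
V ≈ 6.3 × 94^0.644 = 6.3 × 18.65 ≈ 117 kt.
117 kt falls in the Category 4 band.

4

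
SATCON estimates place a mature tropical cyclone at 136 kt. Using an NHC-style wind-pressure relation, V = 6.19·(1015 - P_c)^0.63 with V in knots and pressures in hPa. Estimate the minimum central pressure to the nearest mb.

880 mb

ΔP = (V / 6.19)^(1/0.63) = (136/6.19)^1.587.
136/6.19 = 21.971; 21.971^1.587 ≈ 134.87 mb.
P_c = 1015 − 134.87 = 880.13 ≈ 880 mb.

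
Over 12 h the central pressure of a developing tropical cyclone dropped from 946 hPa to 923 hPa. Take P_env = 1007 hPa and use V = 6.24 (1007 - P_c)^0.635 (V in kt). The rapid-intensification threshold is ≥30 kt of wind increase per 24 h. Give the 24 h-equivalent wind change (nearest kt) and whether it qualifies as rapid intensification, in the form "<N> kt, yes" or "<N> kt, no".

V₁: ΔP = 61, V ≈ 6.24 × 61^0.635 ≈ 84.89 kt.
V₂: ΔP = 84, V ≈ 6.24 × 84^0.635 ≈ 104.02 kt.
ΔV over 12 h = 19.13 kt → 24 h equivalent = 19.13 × 24/12 ≈ 38.26 kt.
38 kt ≥ 30 kt ⇒ rapid intensification.

38 kt, yes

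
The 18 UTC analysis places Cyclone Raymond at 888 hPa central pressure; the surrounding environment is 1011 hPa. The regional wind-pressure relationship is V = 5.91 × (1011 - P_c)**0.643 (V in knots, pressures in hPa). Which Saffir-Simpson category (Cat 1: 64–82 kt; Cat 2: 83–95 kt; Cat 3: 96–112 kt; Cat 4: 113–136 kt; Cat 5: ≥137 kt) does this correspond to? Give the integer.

4

ΔP = 1011 − 888 = 123 hPa.
V ≈ 5.91 × 123^0.643 = 5.91 × 22.07 ≈ 130 kt.
130 kt falls in the Category 4 band.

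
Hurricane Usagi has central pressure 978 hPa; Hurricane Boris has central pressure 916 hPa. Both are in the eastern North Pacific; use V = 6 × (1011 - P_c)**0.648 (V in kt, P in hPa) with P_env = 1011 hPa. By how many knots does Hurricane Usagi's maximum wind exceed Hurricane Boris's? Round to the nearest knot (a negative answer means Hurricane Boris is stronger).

-57 kt

Hurricane Usagi: ΔP = 33; V ≈ 6 × 33^0.648 ≈ 57.83 kt.
Hurricane Boris: ΔP = 95; V ≈ 6 × 95^0.648 ≈ 114.74 kt.
Difference ≈ 57.83 − 114.74 = -56.91 → -57 kt.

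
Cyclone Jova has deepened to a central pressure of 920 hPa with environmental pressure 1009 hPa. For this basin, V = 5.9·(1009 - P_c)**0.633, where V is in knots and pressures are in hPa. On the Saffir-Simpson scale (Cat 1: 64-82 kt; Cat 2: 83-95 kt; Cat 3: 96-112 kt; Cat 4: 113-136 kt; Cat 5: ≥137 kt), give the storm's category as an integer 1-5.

ΔP = 1009 − 920 = 89 hPa.
V ≈ 5.9 × 89^0.633 = 5.9 × 17.14 ≈ 101 kt.
101 kt falls in the Category 3 band.

3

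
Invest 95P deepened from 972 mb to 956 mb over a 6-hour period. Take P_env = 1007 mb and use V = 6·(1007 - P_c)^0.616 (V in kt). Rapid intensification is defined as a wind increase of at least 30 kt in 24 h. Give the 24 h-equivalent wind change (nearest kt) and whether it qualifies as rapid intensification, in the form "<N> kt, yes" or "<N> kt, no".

56 kt, yes

V₁: ΔP = 35, V ≈ 6 × 35^0.616 ≈ 53.62 kt.
V₂: ΔP = 51, V ≈ 6 × 51^0.616 ≈ 67.61 kt.
ΔV over 6 h = 13.99 kt → 24 h equivalent = 13.99 × 24/6 ≈ 55.96 kt.
56 kt ≥ 30 kt ⇒ rapid intensification.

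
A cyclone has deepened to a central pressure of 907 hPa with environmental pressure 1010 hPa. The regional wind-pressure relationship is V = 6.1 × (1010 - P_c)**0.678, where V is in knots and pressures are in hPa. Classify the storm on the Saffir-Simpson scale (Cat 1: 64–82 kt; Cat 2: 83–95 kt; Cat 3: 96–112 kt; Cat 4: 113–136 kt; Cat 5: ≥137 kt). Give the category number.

5

ΔP = 1010 − 907 = 103 hPa.
V ≈ 6.1 × 103^0.678 = 6.1 × 23.16 ≈ 141 kt.
141 kt falls in the Category 5 band.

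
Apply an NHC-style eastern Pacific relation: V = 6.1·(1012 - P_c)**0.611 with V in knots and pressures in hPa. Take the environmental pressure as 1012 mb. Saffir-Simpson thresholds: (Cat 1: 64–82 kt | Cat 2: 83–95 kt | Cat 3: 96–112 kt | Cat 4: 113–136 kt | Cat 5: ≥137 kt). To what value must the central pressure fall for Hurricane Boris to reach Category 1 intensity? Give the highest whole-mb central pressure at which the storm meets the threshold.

Category 1 begins at V = 64 kt.
Required ΔP = (64/6.1)^(1/0.611) = 10.492^1.637 ≈ 46.86 mb.
P_c ≤ 1012 − 46.86 = 965.14, so the highest integer P_c is 965 mb.

965 mb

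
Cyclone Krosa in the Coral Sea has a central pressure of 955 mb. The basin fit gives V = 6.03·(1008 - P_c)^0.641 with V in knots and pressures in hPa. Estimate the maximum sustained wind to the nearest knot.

77 kt

ΔP = 1008 − 955 = 53 mb.
53^0.641 ≈ 12.743.
V ≈ 6.03 × 12.743 ≈ 76.8 kt.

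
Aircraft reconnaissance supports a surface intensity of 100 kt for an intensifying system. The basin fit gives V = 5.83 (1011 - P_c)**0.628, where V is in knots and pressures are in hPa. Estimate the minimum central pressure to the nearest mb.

ΔP = (V / 5.83)^(1/0.628) = (100/5.83)^1.592.
100/5.83 = 17.153; 17.153^1.592 ≈ 92.36 mb.
P_c = 1011 − 92.36 = 918.64 ≈ 919 mb.

919 mb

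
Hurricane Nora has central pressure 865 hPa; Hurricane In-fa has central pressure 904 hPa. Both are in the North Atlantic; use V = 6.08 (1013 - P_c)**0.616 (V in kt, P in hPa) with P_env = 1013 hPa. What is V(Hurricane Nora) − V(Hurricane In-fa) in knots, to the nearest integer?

Hurricane Nora: ΔP = 148; V ≈ 6.08 × 148^0.616 ≈ 132.06 kt.
Hurricane In-fa: ΔP = 109; V ≈ 6.08 × 109^0.616 ≈ 109.39 kt.
Difference ≈ 132.06 − 109.39 = 22.67 → 23 kt.

23 kt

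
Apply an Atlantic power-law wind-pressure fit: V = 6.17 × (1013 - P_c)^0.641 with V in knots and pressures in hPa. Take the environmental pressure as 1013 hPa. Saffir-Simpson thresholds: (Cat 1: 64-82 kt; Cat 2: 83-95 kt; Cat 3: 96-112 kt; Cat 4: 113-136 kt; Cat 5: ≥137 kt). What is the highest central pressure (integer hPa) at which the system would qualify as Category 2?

955 hPa

Category 2 begins at V = 83 kt.
Required ΔP = (83/6.17)^(1/0.641) = 13.452^1.560 ≈ 57.67 hPa.
P_c ≤ 1013 − 57.67 = 955.33, so the highest integer P_c is 955 hPa.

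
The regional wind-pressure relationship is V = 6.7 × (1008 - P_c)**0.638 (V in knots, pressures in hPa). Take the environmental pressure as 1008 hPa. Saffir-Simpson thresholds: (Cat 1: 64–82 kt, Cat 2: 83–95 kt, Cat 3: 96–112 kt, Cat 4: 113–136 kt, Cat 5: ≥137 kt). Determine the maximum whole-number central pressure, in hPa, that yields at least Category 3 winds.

943 hPa

Category 3 begins at V = 96 kt.
Required ΔP = (96/6.7)^(1/0.638) = 14.328^1.567 ≈ 64.90 hPa.
P_c ≤ 1008 − 64.90 = 943.10, so the highest integer P_c is 943 hPa.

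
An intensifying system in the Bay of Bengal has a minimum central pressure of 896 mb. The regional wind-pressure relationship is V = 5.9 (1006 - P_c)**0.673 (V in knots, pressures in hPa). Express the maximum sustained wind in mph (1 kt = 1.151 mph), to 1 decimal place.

160.6 mph

ΔP = 1006 − 896 = 110 mb.
V ≈ 5.9 × 110^0.673 = 5.9 × 23.651 ≈ 139.543 kt.
139.543 × 1.151 ≈ 160.61 mph → 160.6 mph.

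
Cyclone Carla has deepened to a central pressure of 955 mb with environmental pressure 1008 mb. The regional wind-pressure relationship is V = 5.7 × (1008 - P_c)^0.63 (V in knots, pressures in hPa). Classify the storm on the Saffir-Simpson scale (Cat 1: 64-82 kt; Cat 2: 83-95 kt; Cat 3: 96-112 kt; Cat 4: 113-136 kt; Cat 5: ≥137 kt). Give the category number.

ΔP = 1008 − 955 = 53 mb.
V ≈ 5.7 × 53^0.63 = 5.7 × 12.20 ≈ 70 kt.
70 kt falls in the Category 1 band.

1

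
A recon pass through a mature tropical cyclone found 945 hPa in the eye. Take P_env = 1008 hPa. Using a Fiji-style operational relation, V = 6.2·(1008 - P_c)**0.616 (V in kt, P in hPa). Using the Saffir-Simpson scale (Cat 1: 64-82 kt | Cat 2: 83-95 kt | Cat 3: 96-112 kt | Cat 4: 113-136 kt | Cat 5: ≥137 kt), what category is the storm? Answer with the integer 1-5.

1

ΔP = 1008 − 945 = 63 hPa.
V ≈ 6.2 × 63^0.616 = 6.2 × 12.83 ≈ 80 kt.
80 kt falls in the Category 1 band.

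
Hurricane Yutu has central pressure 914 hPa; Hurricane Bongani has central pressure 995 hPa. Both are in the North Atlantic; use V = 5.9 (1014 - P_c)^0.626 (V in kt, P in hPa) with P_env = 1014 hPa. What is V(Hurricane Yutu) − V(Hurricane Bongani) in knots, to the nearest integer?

68 kt

Hurricane Yutu: ΔP = 100; V ≈ 5.9 × 100^0.626 ≈ 105.40 kt.
Hurricane Bongani: ΔP = 19; V ≈ 5.9 × 19^0.626 ≈ 37.27 kt.
Difference ≈ 105.40 − 37.27 = 68.13 → 68 kt.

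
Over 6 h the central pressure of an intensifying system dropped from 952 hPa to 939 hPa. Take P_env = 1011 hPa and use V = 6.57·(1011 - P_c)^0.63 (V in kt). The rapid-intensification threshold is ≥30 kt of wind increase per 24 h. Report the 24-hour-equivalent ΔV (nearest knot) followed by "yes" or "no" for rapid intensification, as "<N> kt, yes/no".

V₁: ΔP = 59, V ≈ 6.57 × 59^0.63 ≈ 85.74 kt.
V₂: ΔP = 72, V ≈ 6.57 × 72^0.63 ≈ 97.20 kt.
ΔV over 6 h = 11.46 kt → 24 h equivalent = 11.46 × 24/6 ≈ 45.84 kt.
46 kt ≥ 30 kt ⇒ rapid intensification.

46 kt, yes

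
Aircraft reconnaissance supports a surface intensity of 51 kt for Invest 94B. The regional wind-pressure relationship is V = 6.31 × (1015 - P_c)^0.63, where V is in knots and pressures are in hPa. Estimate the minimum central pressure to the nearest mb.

987 mb

ΔP = (V / 6.31)^(1/0.63) = (51/6.31)^1.587.
51/6.31 = 8.082; 8.082^1.587 ≈ 27.58 mb.
P_c = 1015 − 27.58 = 987.42 ≈ 987 mb.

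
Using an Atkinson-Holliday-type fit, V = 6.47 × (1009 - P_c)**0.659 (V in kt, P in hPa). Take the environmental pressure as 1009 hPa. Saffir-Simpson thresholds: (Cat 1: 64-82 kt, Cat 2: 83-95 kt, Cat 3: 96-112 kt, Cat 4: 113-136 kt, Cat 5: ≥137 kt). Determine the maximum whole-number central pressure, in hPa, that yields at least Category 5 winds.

906 hPa

Category 5 begins at V = 137 kt.
Required ΔP = (137/6.47)^(1/0.659) = 21.175^1.517 ≈ 102.77 hPa.
P_c ≤ 1009 − 102.77 = 906.23, so the highest integer P_c is 906 hPa.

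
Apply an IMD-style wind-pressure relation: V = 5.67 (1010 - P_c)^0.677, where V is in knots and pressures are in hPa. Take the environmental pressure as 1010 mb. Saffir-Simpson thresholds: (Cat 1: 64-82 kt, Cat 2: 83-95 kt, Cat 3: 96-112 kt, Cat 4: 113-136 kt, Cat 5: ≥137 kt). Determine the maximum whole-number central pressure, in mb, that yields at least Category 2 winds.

Category 2 begins at V = 83 kt.
Required ΔP = (83/5.67)^(1/0.677) = 14.638^1.477 ≈ 52.67 mb.
P_c ≤ 1010 − 52.67 = 957.33, so the highest integer P_c is 957 mb.

957 mb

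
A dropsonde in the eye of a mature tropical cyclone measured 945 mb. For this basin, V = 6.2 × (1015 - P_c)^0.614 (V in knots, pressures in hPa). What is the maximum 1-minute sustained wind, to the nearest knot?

ΔP = 1015 − 945 = 70 mb.
70^0.614 ≈ 13.580.
V ≈ 6.2 × 13.580 ≈ 84.2 kt.

84 kt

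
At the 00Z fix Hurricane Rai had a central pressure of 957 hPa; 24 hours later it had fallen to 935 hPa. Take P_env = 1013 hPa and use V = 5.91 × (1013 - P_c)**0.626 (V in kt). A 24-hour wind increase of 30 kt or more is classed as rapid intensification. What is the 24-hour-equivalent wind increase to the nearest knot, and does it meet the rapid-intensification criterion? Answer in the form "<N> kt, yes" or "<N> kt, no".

17 kt, no

V₁: ΔP = 56, V ≈ 5.91 × 56^0.626 ≈ 73.44 kt.
V₂: ΔP = 78, V ≈ 5.91 × 78^0.626 ≈ 90.37 kt.
ΔV over 24 h = 16.93 kt → 24 h equivalent = 16.93 × 24/24 ≈ 16.93 kt.
17 kt < 30 kt ⇒ not rapid intensification.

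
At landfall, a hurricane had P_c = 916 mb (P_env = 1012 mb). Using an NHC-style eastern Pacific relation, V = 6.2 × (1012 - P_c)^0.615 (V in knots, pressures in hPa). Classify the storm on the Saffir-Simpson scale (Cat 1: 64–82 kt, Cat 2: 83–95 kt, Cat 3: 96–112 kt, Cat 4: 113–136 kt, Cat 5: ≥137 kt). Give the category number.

ΔP = 1012 − 916 = 96 mb.
V ≈ 6.2 × 96^0.615 = 6.2 × 16.56 ≈ 103 kt.
103 kt falls in the Category 3 band.

3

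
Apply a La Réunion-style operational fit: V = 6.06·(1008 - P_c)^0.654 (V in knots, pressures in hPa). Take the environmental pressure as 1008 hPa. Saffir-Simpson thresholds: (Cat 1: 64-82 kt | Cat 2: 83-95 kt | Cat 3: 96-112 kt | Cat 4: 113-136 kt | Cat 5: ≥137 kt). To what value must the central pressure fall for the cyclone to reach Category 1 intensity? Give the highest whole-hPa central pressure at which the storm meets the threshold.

971 hPa

Category 1 begins at V = 64 kt.
Required ΔP = (64/6.06)^(1/0.654) = 10.561^1.529 ≈ 36.75 hPa.
P_c ≤ 1008 − 36.75 = 971.25, so the highest integer P_c is 971 hPa.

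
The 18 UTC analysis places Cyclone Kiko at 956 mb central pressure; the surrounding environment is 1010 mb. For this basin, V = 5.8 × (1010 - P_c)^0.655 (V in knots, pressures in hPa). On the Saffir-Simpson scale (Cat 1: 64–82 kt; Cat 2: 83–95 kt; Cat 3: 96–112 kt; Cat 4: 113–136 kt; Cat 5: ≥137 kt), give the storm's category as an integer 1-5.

1

ΔP = 1010 − 956 = 54 mb.
V ≈ 5.8 × 54^0.655 = 5.8 × 13.64 ≈ 79 kt.
79 kt falls in the Category 1 band.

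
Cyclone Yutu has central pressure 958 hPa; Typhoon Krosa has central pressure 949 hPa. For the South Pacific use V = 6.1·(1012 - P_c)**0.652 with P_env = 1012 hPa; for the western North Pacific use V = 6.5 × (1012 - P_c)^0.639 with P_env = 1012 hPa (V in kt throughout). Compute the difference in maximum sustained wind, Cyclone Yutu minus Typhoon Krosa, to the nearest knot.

Cyclone Yutu: ΔP = 54; V ≈ 6.1 × 54^0.652 ≈ 82.20 kt.
Typhoon Krosa: ΔP = 63; V ≈ 6.5 × 63^0.639 ≈ 91.77 kt.
Difference ≈ 82.20 − 91.77 = -9.57 → -10 kt.

-10 kt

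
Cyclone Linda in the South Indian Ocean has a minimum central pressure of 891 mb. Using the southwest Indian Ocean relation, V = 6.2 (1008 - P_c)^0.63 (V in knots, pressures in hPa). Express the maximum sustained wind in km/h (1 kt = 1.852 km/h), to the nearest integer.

231 km/h

ΔP = 1008 − 891 = 117 mb.
V ≈ 6.2 × 117^0.63 = 6.2 × 20.089 ≈ 124.551 kt.
124.551 × 1.852 ≈ 230.67 km/h → 231 km/h.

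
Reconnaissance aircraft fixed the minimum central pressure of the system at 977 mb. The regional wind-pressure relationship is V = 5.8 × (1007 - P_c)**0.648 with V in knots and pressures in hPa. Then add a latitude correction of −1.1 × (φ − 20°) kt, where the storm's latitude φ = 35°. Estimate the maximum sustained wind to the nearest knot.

36 kt

ΔP = 1007 − 977 = 30 mb.
30^0.648 ≈ 9.061.
V ≈ 5.8 × 9.061 ≈ 52.6 kt.
Latitude correction: −1.1 × (35 − 20) = -16.5 kt.
Corrected V ≈ 36.1 kt → 36 kt.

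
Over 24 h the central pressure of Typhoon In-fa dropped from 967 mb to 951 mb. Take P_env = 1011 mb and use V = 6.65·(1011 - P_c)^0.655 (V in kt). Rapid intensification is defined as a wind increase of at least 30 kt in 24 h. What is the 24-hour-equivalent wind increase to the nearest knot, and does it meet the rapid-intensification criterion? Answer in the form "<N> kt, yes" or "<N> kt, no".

V₁: ΔP = 44, V ≈ 6.65 × 44^0.655 ≈ 79.30 kt.
V₂: ΔP = 60, V ≈ 6.65 × 60^0.655 ≈ 97.17 kt.
ΔV over 24 h = 17.87 kt → 24 h equivalent = 17.87 × 24/24 ≈ 17.87 kt.
18 kt < 30 kt ⇒ not rapid intensification.

18 kt, no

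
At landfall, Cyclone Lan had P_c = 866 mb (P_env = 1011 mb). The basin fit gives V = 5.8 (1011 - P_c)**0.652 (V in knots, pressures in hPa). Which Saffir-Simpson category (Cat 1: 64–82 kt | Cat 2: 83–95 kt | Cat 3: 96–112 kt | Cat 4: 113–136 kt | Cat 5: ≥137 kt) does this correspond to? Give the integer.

ΔP = 1011 − 866 = 145 mb.
V ≈ 5.8 × 145^0.652 = 5.8 × 25.66 ≈ 149 kt.
149 kt falls in the Category 5 band.

5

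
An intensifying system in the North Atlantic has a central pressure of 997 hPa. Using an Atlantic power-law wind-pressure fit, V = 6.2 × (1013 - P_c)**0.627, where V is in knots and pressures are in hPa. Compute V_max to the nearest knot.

35 kt

ΔP = 1013 − 997 = 16 hPa.
16^0.627 ≈ 5.688.
V ≈ 6.2 × 5.688 ≈ 35.3 kt.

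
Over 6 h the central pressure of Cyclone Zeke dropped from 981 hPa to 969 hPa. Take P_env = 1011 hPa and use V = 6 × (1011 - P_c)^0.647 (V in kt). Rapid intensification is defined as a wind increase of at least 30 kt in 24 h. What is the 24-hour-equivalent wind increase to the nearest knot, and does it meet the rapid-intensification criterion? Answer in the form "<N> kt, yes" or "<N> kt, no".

53 kt, yes

V₁: ΔP = 30, V ≈ 6 × 30^0.647 ≈ 54.18 kt.
V₂: ΔP = 42, V ≈ 6 × 42^0.647 ≈ 67.36 kt.
ΔV over 6 h = 13.18 kt → 24 h equivalent = 13.18 × 24/6 ≈ 52.72 kt.
53 kt ≥ 30 kt ⇒ rapid intensification.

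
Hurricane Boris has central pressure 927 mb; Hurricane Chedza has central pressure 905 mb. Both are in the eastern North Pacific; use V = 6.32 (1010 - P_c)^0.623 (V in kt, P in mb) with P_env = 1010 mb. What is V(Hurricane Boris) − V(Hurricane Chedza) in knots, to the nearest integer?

Hurricane Boris: ΔP = 83; V ≈ 6.32 × 83^0.623 ≈ 99.15 kt.
Hurricane Chedza: ΔP = 105; V ≈ 6.32 × 105^0.623 ≈ 114.79 kt.
Difference ≈ 99.15 − 114.79 = -15.64 → -16 kt.

-16 kt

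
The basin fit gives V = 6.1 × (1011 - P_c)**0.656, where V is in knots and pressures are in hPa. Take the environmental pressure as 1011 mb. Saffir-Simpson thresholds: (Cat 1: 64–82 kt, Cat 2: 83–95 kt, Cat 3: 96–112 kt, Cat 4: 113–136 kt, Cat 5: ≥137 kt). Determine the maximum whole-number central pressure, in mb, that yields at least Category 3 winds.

Category 3 begins at V = 96 kt.
Required ΔP = (96/6.1)^(1/0.656) = 15.738^1.524 ≈ 66.77 mb.
P_c ≤ 1011 − 66.77 = 944.23, so the highest integer P_c is 944 mb.

944 mb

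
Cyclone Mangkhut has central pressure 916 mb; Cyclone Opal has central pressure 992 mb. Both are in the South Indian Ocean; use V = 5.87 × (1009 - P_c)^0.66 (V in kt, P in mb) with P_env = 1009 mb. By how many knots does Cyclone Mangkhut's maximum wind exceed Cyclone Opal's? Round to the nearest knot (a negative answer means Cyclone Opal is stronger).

79 kt

Cyclone Mangkhut: ΔP = 93; V ≈ 5.87 × 93^0.66 ≈ 116.91 kt.
Cyclone Opal: ΔP = 17; V ≈ 5.87 × 17^0.66 ≈ 38.08 kt.
Difference ≈ 116.91 − 38.08 = 78.83 → 79 kt.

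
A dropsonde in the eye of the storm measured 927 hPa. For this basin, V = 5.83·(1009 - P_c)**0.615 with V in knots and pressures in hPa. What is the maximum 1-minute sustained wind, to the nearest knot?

ΔP = 1009 − 927 = 82 hPa.
82^0.615 ≈ 15.031.
V ≈ 5.83 × 15.031 ≈ 87.6 kt.

88 kt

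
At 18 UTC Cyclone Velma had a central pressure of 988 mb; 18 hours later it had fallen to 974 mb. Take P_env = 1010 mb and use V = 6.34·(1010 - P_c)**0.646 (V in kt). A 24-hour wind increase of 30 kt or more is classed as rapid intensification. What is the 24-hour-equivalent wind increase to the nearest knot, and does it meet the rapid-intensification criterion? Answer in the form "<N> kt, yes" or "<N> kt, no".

V₁: ΔP = 22, V ≈ 6.34 × 22^0.646 ≈ 46.70 kt.
V₂: ΔP = 36, V ≈ 6.34 × 36^0.646 ≈ 64.19 kt.
ΔV over 18 h = 17.49 kt → 24 h equivalent = 17.49 × 24/18 ≈ 23.32 kt.
23 kt < 30 kt ⇒ not rapid intensification.

23 kt, no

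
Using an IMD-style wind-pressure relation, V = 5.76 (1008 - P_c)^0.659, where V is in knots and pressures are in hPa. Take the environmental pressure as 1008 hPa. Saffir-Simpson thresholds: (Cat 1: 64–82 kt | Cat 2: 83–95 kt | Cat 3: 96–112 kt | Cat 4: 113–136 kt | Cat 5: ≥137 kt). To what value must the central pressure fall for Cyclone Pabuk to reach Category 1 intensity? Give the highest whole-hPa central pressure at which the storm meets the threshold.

969 hPa

Category 1 begins at V = 64 kt.
Required ΔP = (64/5.76)^(1/0.659) = 11.111^1.517 ≈ 38.63 hPa.
P_c ≤ 1008 − 38.63 = 969.37, so the highest integer P_c is 969 hPa.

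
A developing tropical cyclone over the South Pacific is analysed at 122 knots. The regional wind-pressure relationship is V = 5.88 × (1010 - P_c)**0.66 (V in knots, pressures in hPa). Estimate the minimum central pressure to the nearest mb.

ΔP = (V / 5.88)^(1/0.66) = (122/5.88)^1.515.
122/5.88 = 20.748; 20.748^1.515 ≈ 98.95 mb.
P_c = 1010 − 98.95 = 911.05 ≈ 911 mb.

911 mb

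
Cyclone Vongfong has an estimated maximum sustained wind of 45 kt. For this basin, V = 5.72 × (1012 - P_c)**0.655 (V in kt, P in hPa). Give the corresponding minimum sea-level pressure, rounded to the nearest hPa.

ΔP = (V / 5.72)^(1/0.655) = (45/5.72)^1.527.
45/5.72 = 7.867; 7.867^1.527 ≈ 23.32 hPa.
P_c = 1012 − 23.32 = 988.68 ≈ 989 hPa.

989 hPa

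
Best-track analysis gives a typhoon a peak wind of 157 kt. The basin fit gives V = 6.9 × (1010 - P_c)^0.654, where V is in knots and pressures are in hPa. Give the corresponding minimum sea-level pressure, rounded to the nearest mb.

891 mb

ΔP = (V / 6.9)^(1/0.654) = (157/6.9)^1.529.
157/6.9 = 22.754; 22.754^1.529 ≈ 118.85 mb.
P_c = 1010 − 118.85 = 891.15 ≈ 891 mb.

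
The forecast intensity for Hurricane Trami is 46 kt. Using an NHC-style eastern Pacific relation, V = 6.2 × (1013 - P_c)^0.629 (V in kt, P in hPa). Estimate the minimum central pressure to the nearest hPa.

ΔP = (V / 6.2)^(1/0.629) = (46/6.2)^1.590.
46/6.2 = 7.419; 7.419^1.590 ≈ 24.20 hPa.
P_c = 1013 − 24.20 = 988.80 ≈ 989 hPa.

989 hPa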